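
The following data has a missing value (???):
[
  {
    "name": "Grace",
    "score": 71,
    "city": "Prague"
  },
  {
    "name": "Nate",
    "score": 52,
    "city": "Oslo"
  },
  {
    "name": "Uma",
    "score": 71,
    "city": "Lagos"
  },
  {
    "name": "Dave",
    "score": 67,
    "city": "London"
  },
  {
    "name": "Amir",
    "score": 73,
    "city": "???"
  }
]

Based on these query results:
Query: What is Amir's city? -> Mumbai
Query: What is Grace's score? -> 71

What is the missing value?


The missing value is Amir's city
From query: Amir's city = Mumbai

ANSWER: Mumbai


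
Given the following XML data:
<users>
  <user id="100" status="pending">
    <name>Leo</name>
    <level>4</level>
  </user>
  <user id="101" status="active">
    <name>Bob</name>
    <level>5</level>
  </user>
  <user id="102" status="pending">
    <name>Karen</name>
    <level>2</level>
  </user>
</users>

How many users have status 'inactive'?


Counting users with status='inactive':
Count: 0

ANSWER: 0


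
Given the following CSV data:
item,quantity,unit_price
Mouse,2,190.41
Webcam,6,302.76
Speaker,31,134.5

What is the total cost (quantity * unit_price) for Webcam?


Row: Webcam
quantity = 6
unit_price = 302.76
total = 6 * 302.76 = 1816.56

ANSWER: 1816.56


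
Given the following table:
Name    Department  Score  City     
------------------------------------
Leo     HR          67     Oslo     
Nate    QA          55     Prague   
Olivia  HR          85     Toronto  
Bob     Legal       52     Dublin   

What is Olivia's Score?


Row 3: Olivia
Score = 85

ANSWER: 85


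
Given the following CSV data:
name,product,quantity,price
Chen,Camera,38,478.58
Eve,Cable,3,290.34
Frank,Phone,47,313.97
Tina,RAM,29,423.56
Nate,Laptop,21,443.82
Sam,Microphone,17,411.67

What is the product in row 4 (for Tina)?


Row 4: Tina
Column 'product' = RAM

ANSWER: RAM


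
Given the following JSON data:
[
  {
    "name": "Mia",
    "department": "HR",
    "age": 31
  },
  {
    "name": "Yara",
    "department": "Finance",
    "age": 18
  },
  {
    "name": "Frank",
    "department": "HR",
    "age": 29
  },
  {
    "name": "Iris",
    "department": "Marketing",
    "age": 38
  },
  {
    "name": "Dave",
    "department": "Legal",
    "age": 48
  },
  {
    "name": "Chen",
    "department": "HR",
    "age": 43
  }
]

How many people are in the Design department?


Scanning records for department = Design
  No matches found
Count: 0

ANSWER: 0


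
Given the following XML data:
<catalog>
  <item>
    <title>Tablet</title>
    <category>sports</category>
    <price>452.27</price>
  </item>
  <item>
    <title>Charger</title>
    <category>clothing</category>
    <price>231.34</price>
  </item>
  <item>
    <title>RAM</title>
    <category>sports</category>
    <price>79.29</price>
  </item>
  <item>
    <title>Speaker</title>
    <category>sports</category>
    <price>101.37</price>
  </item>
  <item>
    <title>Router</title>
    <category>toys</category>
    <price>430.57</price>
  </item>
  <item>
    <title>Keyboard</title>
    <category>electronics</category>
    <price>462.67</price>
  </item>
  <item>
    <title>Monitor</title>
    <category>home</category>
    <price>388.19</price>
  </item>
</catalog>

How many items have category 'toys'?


Scanning <item> elements for <category>toys</category>:
  Item 5: Router -> MATCH
Count: 1

ANSWER: 1


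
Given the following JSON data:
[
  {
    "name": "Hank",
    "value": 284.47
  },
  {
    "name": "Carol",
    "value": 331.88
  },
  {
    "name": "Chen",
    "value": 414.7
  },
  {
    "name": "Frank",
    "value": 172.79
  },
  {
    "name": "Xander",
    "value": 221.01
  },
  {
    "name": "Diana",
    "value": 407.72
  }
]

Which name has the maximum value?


Comparing values:
  Hank: 284.47
  Carol: 331.88
  Chen: 414.7
  Frank: 172.79
  Xander: 221.01
  Diana: 407.72
Maximum: Chen (414.7)

ANSWER: Chen


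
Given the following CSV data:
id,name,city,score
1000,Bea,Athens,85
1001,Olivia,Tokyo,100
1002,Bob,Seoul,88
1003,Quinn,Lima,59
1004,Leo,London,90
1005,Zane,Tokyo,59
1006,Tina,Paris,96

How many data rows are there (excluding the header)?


Counting rows (excluding header):
Header: id,name,city,score
Data rows: 7

ANSWER: 7


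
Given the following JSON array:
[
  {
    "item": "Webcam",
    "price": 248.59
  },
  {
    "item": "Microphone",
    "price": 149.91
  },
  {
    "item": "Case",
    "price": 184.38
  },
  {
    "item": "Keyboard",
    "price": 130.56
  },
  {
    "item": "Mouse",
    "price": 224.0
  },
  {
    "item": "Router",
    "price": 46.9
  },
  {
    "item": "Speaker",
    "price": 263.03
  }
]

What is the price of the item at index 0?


Array index 0 -> Webcam
price = 248.59

ANSWER: 248.59


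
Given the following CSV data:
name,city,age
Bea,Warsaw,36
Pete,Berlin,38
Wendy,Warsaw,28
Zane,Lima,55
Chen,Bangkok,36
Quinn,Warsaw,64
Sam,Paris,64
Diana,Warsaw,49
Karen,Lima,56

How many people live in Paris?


Scanning city column for 'Paris':
  Row 7: Sam -> MATCH
Total matches: 1

ANSWER: 1


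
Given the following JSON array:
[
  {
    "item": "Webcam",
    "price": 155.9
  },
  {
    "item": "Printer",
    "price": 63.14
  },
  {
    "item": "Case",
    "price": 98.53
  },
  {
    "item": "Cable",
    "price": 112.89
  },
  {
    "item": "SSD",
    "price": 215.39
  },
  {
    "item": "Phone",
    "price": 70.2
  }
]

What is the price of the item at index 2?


Array index 2 -> Case
price = 98.53

ANSWER: 98.53


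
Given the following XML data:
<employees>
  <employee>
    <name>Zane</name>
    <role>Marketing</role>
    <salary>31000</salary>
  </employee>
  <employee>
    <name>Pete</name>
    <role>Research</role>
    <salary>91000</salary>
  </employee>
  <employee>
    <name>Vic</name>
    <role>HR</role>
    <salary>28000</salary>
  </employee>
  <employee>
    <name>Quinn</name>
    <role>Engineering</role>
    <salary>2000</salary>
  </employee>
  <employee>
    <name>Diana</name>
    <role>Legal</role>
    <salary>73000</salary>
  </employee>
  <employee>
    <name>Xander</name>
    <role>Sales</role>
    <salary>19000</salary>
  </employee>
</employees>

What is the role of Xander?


Searching for <employee> with <name>Xander</name>
Found at position 6
<role>Sales</role>

ANSWER: Sales


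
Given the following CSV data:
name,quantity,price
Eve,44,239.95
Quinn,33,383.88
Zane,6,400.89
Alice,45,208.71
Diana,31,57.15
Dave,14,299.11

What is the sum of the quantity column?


Values in 'quantity' column:
  Row 1: 44
  Row 2: 33
  Row 3: 6
  Row 4: 45
  Row 5: 31
  Row 6: 14
Sum = 44 + 33 + 6 + 45 + 31 + 14 = 173

ANSWER: 173


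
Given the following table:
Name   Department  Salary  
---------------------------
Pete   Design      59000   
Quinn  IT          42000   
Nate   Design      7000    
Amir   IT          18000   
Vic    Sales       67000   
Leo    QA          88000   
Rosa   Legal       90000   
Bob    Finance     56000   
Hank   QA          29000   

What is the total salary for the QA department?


QA department members:
  Leo: 88000
  Hank: 29000
Total = 88000 + 29000 = 117000

ANSWER: 117000


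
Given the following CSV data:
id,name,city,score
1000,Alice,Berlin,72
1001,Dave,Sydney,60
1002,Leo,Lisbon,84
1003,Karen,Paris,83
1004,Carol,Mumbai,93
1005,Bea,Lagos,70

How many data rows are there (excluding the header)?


Counting rows (excluding header):
Header: id,name,city,score
Data rows: 6

ANSWER: 6


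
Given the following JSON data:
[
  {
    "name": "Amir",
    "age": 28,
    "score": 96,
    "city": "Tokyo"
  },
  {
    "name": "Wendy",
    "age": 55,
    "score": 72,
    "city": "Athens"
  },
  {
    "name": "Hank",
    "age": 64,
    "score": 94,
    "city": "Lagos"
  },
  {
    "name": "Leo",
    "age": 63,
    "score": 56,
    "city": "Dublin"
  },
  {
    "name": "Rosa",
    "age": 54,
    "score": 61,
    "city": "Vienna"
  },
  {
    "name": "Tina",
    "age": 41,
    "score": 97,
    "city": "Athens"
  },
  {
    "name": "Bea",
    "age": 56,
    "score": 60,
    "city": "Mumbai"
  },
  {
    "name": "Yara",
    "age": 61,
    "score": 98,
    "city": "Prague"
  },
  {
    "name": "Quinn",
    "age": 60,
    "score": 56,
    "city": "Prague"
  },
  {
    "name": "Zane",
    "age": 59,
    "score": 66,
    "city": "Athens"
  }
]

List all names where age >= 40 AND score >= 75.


Checking both conditions:
  Amir (age=28, score=96) -> no
  Wendy (age=55, score=72) -> no
  Hank (age=64, score=94) -> YES
  Leo (age=63, score=56) -> no
  Rosa (age=54, score=61) -> no
  Tina (age=41, score=97) -> YES
  Bea (age=56, score=60) -> no
  Yara (age=61, score=98) -> YES
  Quinn (age=60, score=56) -> no
  Zane (age=59, score=66) -> no


ANSWER: Hank, Tina, Yara


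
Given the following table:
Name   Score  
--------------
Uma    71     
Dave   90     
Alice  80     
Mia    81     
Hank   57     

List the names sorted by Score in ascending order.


Sorting by Score (ascending):
  Hank: 57
  Uma: 71
  Alice: 80
  Mia: 81
  Dave: 90


ANSWER: Hank, Uma, Alice, Mia, Dave


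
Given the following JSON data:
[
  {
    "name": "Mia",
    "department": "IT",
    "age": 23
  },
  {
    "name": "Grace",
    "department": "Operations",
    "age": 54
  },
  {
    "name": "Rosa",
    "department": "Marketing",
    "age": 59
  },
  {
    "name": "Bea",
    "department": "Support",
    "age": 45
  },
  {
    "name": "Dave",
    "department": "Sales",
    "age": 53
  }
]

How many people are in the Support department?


Scanning records for department = Support
  Record 3: Bea
Count: 1

ANSWER: 1


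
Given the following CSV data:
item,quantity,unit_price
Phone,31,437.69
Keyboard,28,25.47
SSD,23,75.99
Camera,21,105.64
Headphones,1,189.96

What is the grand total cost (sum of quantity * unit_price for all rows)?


Computing row totals:
  Phone: 31 * 437.69 = 13568.39
  Keyboard: 28 * 25.47 = 713.16
  SSD: 23 * 75.99 = 1747.77
  Camera: 21 * 105.64 = 2218.44
  Headphones: 1 * 189.96 = 189.96
Grand total = 13568.39 + 713.16 + 1747.77 + 2218.44 + 189.96 = 18437.72

ANSWER: 18437.72


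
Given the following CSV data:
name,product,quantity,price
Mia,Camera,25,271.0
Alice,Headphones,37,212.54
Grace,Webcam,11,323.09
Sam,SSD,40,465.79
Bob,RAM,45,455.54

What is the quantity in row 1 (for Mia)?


Row 1: Mia
Column 'quantity' = 25

ANSWER: 25


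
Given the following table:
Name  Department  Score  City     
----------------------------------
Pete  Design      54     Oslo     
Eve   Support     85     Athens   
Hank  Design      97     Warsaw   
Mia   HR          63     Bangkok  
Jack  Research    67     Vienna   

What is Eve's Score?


Row 2: Eve
Score = 85

ANSWER: 85


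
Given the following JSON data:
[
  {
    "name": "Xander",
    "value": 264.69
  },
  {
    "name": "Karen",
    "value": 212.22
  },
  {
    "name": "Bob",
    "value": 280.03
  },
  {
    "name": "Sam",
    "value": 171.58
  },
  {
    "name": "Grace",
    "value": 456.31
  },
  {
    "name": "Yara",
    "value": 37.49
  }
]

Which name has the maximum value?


Comparing values:
  Xander: 264.69
  Karen: 212.22
  Bob: 280.03
  Sam: 171.58
  Grace: 456.31
  Yara: 37.49
Maximum: Grace (456.31)

ANSWER: Grace


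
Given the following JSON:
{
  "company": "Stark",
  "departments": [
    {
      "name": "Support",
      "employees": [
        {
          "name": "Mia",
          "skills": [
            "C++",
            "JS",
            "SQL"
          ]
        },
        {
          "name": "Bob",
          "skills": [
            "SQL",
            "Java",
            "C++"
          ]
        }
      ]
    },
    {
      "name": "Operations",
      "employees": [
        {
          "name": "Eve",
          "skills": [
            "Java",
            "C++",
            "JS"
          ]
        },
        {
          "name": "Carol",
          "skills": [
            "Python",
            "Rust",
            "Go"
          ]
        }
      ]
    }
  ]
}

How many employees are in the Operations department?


Path: departments[1].employees
Count: 2

ANSWER: 2


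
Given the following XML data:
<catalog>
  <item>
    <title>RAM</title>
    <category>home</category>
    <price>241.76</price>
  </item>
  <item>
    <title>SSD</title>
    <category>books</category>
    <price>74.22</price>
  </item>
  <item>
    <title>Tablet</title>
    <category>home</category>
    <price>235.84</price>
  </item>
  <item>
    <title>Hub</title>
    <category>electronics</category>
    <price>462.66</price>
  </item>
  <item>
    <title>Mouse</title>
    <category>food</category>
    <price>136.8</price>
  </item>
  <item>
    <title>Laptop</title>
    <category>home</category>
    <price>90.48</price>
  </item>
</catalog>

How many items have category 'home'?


Scanning <item> elements for <category>home</category>:
  Item 1: RAM -> MATCH
  Item 3: Tablet -> MATCH
  Item 6: Laptop -> MATCH
Count: 3

ANSWER: 3


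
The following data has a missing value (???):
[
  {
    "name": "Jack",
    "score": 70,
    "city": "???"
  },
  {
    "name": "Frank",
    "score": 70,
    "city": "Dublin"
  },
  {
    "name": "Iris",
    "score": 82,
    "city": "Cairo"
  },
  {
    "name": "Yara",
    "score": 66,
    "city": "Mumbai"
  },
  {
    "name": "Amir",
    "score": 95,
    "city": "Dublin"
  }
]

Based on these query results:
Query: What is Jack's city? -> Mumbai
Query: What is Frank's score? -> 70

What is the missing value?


The missing value is Jack's city
From query: Jack's city = Mumbai

ANSWER: Mumbai


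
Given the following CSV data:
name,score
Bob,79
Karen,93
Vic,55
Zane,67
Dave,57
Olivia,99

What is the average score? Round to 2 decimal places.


Scores: 79, 93, 55, 67, 57, 99
Sum = 450
Count = 6
Average = 450 / 6 = 75.00

ANSWER: 75.00


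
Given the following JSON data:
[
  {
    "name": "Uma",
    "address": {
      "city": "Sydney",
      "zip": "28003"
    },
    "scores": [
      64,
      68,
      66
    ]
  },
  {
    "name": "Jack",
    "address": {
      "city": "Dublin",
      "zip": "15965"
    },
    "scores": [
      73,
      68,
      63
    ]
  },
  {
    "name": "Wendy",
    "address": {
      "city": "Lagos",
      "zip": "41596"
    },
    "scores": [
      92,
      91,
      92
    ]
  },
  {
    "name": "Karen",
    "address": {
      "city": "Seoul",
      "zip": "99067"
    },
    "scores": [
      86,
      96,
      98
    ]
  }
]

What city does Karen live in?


Path: records[3].address.city
Value: Seoul

ANSWER: Seoul


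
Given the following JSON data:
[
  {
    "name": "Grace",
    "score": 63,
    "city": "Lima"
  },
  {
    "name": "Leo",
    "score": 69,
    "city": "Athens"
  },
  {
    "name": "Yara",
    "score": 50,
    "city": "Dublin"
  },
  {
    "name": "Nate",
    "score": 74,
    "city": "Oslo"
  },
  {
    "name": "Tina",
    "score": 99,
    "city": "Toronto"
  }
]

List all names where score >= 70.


Filtering records where score >= 70:
  Grace (score=63) -> no
  Leo (score=69) -> no
  Yara (score=50) -> no
  Nate (score=74) -> YES
  Tina (score=99) -> YES


ANSWER: Nate, Tina


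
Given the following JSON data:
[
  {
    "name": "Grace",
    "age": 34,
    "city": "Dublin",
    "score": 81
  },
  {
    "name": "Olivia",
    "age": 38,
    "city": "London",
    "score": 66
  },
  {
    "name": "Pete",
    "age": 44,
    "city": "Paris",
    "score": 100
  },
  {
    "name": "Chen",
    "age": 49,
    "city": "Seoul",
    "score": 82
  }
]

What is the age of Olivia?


Looking up record where name = Olivia
Record index: 1
Field 'age' = 38

ANSWER: 38


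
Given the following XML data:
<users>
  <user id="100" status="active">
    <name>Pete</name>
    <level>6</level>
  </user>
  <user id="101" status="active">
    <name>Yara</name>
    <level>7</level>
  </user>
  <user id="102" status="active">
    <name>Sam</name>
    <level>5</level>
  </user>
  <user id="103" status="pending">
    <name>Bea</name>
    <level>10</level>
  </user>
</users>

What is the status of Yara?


Finding user with name = Yara
user id="101" status="active"

ANSWER: active


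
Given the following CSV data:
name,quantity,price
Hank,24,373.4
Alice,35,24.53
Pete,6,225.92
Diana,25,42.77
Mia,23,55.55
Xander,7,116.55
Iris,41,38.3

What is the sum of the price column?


Values in 'price' column:
  Row 1: 373.4
  Row 2: 24.53
  Row 3: 225.92
  Row 4: 42.77
  Row 5: 55.55
  Row 6: 116.55
  Row 7: 38.3
Sum = 373.4 + 24.53 + 225.92 + 42.77 + 55.55 + 116.55 + 38.3 = 877.02

ANSWER: 877.02


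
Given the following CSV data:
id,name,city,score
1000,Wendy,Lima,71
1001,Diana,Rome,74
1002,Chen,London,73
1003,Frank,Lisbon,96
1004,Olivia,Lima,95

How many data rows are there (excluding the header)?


Counting rows (excluding header):
Header: id,name,city,score
Data rows: 5

ANSWER: 5


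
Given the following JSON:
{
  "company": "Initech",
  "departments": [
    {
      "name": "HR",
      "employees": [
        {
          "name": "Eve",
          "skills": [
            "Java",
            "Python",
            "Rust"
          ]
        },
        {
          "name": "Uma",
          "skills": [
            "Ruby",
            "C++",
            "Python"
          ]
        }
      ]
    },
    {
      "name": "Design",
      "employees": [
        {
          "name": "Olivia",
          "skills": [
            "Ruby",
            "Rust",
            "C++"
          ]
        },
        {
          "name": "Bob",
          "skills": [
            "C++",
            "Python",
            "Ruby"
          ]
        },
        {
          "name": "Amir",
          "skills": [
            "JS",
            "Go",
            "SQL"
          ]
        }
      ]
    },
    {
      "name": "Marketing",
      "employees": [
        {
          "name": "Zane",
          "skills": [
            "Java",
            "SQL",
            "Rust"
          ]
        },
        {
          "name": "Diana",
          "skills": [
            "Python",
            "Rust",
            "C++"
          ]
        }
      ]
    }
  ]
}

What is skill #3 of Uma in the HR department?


Path: departments[0].employees[1].skills[2]
Value: Python

ANSWER: Python


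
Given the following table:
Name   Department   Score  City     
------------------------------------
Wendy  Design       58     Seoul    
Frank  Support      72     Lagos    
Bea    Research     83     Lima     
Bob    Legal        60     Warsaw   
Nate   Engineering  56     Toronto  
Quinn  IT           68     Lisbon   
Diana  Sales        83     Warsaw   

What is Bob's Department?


Row 4: Bob
Department = Legal

ANSWER: Legal


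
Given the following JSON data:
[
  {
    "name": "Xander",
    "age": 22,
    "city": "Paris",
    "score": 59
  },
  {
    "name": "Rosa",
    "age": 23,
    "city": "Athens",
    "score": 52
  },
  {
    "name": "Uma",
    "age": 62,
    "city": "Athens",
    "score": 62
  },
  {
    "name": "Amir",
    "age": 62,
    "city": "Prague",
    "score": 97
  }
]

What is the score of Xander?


Looking up record where name = Xander
Record index: 0
Field 'score' = 59

ANSWER: 59


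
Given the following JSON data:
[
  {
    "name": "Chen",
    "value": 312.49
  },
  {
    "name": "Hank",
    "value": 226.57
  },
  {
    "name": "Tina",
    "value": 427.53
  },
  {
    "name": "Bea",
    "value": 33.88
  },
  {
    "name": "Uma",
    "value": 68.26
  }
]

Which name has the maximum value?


Comparing values:
  Chen: 312.49
  Hank: 226.57
  Tina: 427.53
  Bea: 33.88
  Uma: 68.26
Maximum: Tina (427.53)

ANSWER: Tina


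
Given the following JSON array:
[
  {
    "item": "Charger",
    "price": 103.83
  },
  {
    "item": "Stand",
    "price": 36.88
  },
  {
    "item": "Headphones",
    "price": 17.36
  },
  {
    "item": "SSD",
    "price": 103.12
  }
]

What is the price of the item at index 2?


Array index 2 -> Headphones
price = 17.36

ANSWER: 17.36


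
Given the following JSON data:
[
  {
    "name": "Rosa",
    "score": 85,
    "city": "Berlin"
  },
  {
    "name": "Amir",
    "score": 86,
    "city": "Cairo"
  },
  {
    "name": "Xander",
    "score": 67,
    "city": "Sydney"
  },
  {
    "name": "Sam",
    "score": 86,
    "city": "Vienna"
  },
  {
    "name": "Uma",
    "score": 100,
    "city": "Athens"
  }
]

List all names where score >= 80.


Filtering records where score >= 80:
  Rosa (score=85) -> YES
  Amir (score=86) -> YES
  Xander (score=67) -> no
  Sam (score=86) -> YES
  Uma (score=100) -> YES


ANSWER: Rosa, Amir, Sam, Uma


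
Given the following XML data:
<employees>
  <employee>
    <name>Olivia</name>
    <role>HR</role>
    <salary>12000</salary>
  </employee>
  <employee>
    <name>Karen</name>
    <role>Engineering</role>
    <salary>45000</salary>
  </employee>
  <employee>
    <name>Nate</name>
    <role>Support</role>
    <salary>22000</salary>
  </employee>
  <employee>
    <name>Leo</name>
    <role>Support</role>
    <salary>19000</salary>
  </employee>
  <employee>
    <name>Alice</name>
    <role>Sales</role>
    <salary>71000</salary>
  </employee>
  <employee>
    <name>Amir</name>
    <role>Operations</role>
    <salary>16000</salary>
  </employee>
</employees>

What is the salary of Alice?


Searching for <employee> with <name>Alice</name>
Found at position 5
<salary>71000</salary>

ANSWER: 71000


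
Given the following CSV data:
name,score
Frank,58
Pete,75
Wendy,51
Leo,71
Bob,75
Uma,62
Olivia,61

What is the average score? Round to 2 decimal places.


Scores: 58, 75, 51, 71, 75, 62, 61
Sum = 453
Count = 7
Average = 453 / 7 = 64.71

ANSWER: 64.71


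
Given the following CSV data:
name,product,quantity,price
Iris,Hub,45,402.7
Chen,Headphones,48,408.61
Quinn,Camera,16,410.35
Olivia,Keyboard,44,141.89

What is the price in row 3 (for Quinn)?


Row 3: Quinn
Column 'price' = 410.35

ANSWER: 410.35


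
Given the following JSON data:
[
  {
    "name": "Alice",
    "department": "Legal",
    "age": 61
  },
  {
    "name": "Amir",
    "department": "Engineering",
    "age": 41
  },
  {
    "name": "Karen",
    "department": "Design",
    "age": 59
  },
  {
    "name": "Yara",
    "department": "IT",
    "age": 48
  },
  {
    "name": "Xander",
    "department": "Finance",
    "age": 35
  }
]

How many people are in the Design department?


Scanning records for department = Design
  Record 2: Karen
Count: 1

ANSWER: 1


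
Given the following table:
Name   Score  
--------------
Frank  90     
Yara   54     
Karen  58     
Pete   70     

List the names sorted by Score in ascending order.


Sorting by Score (ascending):
  Yara: 54
  Karen: 58
  Pete: 70
  Frank: 90


ANSWER: Yara, Karen, Pete, Frank


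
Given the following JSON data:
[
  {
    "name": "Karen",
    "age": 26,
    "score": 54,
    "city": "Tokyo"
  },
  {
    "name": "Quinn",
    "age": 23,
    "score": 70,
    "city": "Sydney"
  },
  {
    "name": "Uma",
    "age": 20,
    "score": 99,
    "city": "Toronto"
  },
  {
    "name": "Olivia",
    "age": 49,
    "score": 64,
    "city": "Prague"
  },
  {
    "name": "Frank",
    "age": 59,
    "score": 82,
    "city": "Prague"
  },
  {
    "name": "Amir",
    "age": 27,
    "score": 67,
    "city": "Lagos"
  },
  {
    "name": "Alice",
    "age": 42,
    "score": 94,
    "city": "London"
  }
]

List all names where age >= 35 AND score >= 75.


Checking both conditions:
  Karen (age=26, score=54) -> no
  Quinn (age=23, score=70) -> no
  Uma (age=20, score=99) -> no
  Olivia (age=49, score=64) -> no
  Frank (age=59, score=82) -> YES
  Amir (age=27, score=67) -> no
  Alice (age=42, score=94) -> YES


ANSWER: Frank, Alice


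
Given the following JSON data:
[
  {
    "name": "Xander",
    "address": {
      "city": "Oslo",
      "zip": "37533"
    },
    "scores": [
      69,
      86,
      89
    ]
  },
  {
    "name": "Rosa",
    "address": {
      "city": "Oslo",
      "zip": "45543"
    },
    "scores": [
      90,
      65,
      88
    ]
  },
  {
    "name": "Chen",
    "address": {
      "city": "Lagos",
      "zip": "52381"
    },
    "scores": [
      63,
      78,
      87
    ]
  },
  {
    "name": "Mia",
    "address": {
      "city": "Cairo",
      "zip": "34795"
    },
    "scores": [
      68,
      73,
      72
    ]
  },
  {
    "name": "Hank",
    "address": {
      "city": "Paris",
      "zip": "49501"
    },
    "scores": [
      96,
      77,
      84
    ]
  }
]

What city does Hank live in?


Path: records[4].address.city
Value: Paris

ANSWER: Paris


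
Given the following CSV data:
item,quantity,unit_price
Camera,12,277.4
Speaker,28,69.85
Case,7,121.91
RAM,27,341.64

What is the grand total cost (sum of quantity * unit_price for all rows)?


Computing row totals:
  Camera: 12 * 277.4 = 3328.8
  Speaker: 28 * 69.85 = 1955.8
  Case: 7 * 121.91 = 853.37
  RAM: 27 * 341.64 = 9224.28
Grand total = 3328.8 + 1955.8 + 853.37 + 9224.28 = 15362.25

ANSWER: 15362.25


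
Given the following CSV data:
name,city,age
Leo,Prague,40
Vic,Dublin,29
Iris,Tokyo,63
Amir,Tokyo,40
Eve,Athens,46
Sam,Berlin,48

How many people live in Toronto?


Scanning city column for 'Toronto':
Total matches: 0

ANSWER: 0


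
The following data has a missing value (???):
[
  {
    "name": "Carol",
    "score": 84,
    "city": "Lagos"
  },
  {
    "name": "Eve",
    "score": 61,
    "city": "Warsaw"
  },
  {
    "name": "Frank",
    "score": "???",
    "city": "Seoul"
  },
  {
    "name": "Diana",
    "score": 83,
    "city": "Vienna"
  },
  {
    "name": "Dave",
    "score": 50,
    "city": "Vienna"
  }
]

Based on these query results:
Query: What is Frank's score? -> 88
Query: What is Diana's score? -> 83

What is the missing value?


The missing value is Frank's score
From query: Frank's score = 88

ANSWER: 88


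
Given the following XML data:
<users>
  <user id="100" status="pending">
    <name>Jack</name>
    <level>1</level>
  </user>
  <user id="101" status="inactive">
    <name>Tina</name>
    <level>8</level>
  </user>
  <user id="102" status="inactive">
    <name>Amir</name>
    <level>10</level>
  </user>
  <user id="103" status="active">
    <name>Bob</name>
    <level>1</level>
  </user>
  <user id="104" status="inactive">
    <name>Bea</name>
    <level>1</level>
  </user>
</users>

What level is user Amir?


Finding user: Amir
<level>10</level>

ANSWER: 10


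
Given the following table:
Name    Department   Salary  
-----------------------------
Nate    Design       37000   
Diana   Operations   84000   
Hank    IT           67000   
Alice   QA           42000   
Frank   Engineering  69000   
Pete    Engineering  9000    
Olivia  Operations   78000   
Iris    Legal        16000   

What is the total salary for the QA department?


QA department members:
  Alice: 42000
Total = 42000 = 42000

ANSWER: 42000


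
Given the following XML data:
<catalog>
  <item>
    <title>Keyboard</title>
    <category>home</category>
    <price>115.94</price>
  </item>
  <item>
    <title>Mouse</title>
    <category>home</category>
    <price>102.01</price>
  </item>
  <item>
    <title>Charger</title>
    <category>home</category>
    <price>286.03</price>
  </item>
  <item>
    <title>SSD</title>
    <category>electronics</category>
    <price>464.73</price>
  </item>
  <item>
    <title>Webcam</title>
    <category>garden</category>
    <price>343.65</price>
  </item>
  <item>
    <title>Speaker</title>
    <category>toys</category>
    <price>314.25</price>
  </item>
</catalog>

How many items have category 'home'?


Scanning <item> elements for <category>home</category>:
  Item 1: Keyboard -> MATCH
  Item 2: Mouse -> MATCH
  Item 3: Charger -> MATCH
Count: 3

ANSWER: 3


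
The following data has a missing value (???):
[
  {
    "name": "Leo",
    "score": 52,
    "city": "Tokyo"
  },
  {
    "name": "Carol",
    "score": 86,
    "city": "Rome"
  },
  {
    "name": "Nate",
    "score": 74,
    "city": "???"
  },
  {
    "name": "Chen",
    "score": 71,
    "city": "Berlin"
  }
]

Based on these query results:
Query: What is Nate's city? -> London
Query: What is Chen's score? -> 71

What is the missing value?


The missing value is Nate's city
From query: Nate's city = London

ANSWER: London


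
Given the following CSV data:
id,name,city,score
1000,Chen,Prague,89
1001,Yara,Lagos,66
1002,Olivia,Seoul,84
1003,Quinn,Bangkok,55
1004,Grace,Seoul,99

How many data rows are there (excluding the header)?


Counting rows (excluding header):
Header: id,name,city,score
Data rows: 5

ANSWER: 5


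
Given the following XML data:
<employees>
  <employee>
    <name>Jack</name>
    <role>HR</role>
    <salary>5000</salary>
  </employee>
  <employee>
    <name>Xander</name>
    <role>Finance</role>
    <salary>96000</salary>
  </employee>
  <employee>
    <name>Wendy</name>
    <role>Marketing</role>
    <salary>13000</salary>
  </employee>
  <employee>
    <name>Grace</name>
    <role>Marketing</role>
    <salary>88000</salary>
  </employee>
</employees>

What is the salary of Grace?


Searching for <employee> with <name>Grace</name>
Found at position 4
<salary>88000</salary>

ANSWER: 88000


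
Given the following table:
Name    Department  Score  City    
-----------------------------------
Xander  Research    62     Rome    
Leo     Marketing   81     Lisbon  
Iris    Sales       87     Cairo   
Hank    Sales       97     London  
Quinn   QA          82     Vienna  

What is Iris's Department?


Row 3: Iris
Department = Sales

ANSWER: Sales


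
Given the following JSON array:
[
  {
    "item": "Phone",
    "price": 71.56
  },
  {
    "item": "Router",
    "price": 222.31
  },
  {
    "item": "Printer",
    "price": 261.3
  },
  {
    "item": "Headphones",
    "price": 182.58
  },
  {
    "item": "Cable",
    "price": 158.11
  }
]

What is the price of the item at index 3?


Array index 3 -> Headphones
price = 182.58

ANSWER: 182.58


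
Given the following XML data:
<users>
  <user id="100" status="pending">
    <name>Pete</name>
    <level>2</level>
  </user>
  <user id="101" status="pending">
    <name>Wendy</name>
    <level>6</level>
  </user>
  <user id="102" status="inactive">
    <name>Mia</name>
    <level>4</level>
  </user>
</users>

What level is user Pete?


Finding user: Pete
<level>2</level>

ANSWER: 2


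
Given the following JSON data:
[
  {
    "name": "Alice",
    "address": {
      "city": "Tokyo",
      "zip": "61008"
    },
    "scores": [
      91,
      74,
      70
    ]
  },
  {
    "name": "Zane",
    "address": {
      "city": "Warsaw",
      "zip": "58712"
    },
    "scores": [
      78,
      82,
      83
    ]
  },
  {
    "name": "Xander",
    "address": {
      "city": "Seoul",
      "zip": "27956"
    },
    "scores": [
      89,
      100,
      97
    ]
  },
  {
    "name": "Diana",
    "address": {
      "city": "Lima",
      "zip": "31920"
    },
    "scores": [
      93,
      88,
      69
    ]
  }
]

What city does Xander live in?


Path: records[2].address.city
Value: Seoul

ANSWER: Seoul


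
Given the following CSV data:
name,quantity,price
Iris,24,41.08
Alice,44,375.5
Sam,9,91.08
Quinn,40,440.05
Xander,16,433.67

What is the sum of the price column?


Values in 'price' column:
  Row 1: 41.08
  Row 2: 375.5
  Row 3: 91.08
  Row 4: 440.05
  Row 5: 433.67
Sum = 41.08 + 375.5 + 91.08 + 440.05 + 433.67 = 1381.38

ANSWER: 1381.38


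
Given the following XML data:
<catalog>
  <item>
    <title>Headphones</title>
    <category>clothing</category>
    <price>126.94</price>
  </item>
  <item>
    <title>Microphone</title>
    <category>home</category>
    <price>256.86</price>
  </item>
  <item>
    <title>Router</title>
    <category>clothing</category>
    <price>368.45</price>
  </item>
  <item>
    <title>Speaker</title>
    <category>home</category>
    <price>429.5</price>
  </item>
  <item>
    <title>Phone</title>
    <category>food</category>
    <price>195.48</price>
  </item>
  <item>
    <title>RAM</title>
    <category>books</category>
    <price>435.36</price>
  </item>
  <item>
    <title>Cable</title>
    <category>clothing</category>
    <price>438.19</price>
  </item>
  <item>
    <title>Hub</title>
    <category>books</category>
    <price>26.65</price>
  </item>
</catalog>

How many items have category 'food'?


Scanning <item> elements for <category>food</category>:
  Item 5: Phone -> MATCH
Count: 1

ANSWER: 1


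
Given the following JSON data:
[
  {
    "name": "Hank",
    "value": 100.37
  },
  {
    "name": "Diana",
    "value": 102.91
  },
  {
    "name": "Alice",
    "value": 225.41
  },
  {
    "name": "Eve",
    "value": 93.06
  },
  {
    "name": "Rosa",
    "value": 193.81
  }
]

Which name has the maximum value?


Comparing values:
  Hank: 100.37
  Diana: 102.91
  Alice: 225.41
  Eve: 93.06
  Rosa: 193.81
Maximum: Alice (225.41)

ANSWER: Alice


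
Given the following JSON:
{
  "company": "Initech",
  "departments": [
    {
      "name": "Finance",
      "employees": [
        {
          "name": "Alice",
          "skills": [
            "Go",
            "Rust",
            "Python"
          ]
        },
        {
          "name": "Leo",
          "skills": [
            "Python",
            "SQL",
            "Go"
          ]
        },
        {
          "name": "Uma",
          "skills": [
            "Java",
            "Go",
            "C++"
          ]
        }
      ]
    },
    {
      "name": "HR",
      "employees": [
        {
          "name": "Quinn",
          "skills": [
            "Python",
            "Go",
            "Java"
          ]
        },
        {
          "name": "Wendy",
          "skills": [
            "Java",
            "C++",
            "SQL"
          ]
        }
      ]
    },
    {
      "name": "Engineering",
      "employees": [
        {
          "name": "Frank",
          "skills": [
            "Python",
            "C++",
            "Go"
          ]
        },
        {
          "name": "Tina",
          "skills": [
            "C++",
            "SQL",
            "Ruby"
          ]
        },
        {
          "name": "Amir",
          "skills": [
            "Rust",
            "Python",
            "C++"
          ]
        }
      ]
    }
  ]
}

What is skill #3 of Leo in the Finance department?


Path: departments[0].employees[1].skills[2]
Value: Go

ANSWER: Go


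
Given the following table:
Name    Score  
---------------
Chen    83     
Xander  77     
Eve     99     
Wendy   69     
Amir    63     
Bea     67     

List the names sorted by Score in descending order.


Sorting by Score (descending):
  Eve: 99
  Chen: 83
  Xander: 77
  Wendy: 69
  Bea: 67
  Amir: 63


ANSWER: Eve, Chen, Xander, Wendy, Bea, Amir


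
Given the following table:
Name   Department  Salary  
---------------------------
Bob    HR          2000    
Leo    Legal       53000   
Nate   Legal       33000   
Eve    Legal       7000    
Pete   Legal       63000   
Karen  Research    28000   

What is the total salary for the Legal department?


Legal department members:
  Leo: 53000
  Nate: 33000
  Eve: 7000
  Pete: 63000
Total = 53000 + 33000 + 7000 + 63000 = 156000

ANSWER: 156000


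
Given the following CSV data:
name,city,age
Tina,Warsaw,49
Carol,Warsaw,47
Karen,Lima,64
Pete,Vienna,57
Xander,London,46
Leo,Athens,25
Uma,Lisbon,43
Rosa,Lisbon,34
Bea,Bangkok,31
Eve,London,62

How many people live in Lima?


Scanning city column for 'Lima':
  Row 3: Karen -> MATCH
Total matches: 1

ANSWER: 1


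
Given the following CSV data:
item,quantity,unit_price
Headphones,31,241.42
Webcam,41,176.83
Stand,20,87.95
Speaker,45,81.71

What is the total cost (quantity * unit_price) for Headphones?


Row: Headphones
quantity = 31
unit_price = 241.42
total = 31 * 241.42 = 7484.02

ANSWER: 7484.02


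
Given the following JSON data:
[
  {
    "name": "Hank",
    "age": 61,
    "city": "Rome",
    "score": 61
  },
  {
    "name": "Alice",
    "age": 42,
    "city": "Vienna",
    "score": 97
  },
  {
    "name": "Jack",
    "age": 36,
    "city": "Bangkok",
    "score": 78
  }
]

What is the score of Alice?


Looking up record where name = Alice
Record index: 1
Field 'score' = 97

ANSWER: 97


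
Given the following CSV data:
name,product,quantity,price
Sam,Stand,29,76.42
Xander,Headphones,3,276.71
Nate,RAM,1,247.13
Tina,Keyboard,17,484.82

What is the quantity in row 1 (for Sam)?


Row 1: Sam
Column 'quantity' = 29

ANSWER: 29


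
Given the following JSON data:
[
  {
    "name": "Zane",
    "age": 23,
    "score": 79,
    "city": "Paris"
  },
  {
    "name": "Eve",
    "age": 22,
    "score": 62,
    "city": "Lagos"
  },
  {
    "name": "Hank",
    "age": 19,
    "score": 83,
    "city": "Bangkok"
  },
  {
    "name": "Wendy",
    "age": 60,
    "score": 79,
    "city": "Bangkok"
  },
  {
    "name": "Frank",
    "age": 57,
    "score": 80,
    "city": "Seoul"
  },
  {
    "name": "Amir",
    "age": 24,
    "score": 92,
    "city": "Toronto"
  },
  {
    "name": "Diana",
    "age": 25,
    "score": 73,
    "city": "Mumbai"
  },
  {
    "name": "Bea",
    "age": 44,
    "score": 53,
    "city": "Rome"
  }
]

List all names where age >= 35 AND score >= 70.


Checking both conditions:
  Zane (age=23, score=79) -> no
  Eve (age=22, score=62) -> no
  Hank (age=19, score=83) -> no
  Wendy (age=60, score=79) -> YES
  Frank (age=57, score=80) -> YES
  Amir (age=24, score=92) -> no
  Diana (age=25, score=73) -> no
  Bea (age=44, score=53) -> no


ANSWER: Wendy, Frank


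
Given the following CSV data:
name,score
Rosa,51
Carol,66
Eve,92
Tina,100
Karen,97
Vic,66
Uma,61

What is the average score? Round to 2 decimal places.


Scores: 51, 66, 92, 100, 97, 66, 61
Sum = 533
Count = 7
Average = 533 / 7 = 76.14

ANSWER: 76.14


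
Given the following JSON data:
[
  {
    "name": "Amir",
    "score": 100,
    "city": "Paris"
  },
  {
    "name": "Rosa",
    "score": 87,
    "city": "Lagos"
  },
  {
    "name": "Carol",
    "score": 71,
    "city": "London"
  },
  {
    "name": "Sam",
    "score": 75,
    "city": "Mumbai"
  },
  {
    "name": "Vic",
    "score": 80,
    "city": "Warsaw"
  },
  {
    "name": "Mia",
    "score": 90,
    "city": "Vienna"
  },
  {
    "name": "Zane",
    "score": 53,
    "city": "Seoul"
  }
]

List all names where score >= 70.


Filtering records where score >= 70:
  Amir (score=100) -> YES
  Rosa (score=87) -> YES
  Carol (score=71) -> YES
  Sam (score=75) -> YES
  Vic (score=80) -> YES
  Mia (score=90) -> YES
  Zane (score=53) -> no


ANSWER: Amir, Rosa, Carol, Sam, Vic, Mia


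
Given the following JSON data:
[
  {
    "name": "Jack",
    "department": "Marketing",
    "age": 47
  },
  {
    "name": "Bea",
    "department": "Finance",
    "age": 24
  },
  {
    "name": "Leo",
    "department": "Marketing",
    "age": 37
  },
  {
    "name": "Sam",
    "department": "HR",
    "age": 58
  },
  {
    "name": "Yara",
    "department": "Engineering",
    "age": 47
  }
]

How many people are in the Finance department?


Scanning records for department = Finance
  Record 1: Bea
Count: 1

ANSWER: 1


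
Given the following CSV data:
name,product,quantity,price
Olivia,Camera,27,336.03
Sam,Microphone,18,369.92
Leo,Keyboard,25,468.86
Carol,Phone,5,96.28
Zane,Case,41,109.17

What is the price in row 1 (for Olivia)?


Row 1: Olivia
Column 'price' = 336.03

ANSWER: 336.03


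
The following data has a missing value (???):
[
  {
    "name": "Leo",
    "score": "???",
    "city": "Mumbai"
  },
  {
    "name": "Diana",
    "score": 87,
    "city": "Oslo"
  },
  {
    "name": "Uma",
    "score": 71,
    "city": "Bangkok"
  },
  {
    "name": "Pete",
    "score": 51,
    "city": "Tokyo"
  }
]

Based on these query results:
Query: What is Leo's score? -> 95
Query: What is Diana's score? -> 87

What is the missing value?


The missing value is Leo's score
From query: Leo's score = 95

ANSWER: 95


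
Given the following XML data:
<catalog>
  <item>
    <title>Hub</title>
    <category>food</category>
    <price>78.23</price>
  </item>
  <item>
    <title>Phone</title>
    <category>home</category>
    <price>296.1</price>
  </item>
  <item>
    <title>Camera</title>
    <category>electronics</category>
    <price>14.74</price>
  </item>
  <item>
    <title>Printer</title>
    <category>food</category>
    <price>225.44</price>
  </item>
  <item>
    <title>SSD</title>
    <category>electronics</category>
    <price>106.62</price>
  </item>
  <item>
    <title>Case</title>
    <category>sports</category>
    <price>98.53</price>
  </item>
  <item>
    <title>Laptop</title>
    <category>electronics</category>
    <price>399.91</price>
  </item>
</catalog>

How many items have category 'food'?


Scanning <item> elements for <category>food</category>:
  Item 1: Hub -> MATCH
  Item 4: Printer -> MATCH
Count: 2

ANSWER: 2
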